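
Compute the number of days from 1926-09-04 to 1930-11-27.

Day-of-year of September 4, 1926: 247.
Day-of-year of November 27, 1930: 331.
1926 has 365 days, so 365 − 247 = 118 days remain in 1926.
Full years: 1927: 365; 1928: 366; 1929: 365. Sum = 1096.
Total: 118 + 1096 + 331 = 1545 days.

1545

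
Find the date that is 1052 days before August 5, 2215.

September 17, 2212

Count 1052 days before August 5, 2215:
September 17, 2212 → September 17, 2213: 365 days.
September 17, 2213 → September 17, 2214: 365 days.
September 2214: 30 − 17 = 13 days remain.
Then 10 full months totalling 304 days.
August 1–5, 2215: 5 days.
Residual: 322 days.
Total: 1052 days.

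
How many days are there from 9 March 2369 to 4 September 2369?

March 2369: 31 − 9 = 22 days remain.
Then April (30), May (31), June (30), July (31), August (31): 30 + 31 + 30 + 31 + 31 = 153 days.
September 1–4, 2369: 4 days.
Total: 22 + 153 + 4 = 179 days.

179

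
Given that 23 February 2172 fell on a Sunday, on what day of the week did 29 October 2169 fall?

Count forward from the earlier date (October 29, 2169) to the later (February 23, 2172):
October 29, 2169 → October 29, 2170: 365 days.
October 29, 2170 → October 29, 2171: 365 days.
October 2171: 31 − 29 = 2 days remain.
Then November (30), December (31), January (31): 30 + 31 + 31 = 92 days.
February 1–23, 2172: 23 days (2172 is a leap year).
Residual: 117 days.
Total: 847 days.
847 is a multiple of 7, so 29 October 2169 falls on the same weekday: Sunday.

Sunday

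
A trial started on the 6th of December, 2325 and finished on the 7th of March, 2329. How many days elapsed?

1187

December 6, 2325 → December 6, 2326: 365 days.
December 6, 2326 → December 6, 2327: 365 days.
December 6, 2327 → December 6, 2328: 366 days (2328 is a leap year).
December 2328: 31 − 6 = 25 days remain.
Then January (31), February 2329 (28): 31 + 28 = 59 days.
March 1–7, 2329: 7 days.
Residual: 91 days.
Total: 1187 days.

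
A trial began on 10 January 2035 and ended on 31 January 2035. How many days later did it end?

21

Within January 2035: 31 − 10 = 21 days.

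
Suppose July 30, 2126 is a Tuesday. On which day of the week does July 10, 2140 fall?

Sunday

From July 30, 2126 to July 30, 2139: 13 years, of which 3 contain a Feb 29 — 10×365 + 3×366 = 4748 days.
July 2139: 31 − 30 = 1 day remains.
Then 11 full months totalling 335 days.
July 1–10, 2140: 10 days.
Residual: 346 days.
Total: 5094 days.
5094 mod 7 = 5, so 5 days after Tuesday is Sunday.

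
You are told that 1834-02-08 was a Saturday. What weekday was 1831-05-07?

Count forward from the earlier date (May 7, 1831) to the later (February 8, 1834):
Day-of-year of May 7, 1831: 127.
Day-of-year of February 8, 1834: 39.
1831 has 365 days, so 365 − 127 = 238 days remain in 1831.
Full years: 1832: 366; 1833: 365. Sum = 731.
Total: 238 + 731 + 39 = 1008 days.
1008 is a multiple of 7, so 1831-05-07 falls on the same weekday: Saturday.

Saturday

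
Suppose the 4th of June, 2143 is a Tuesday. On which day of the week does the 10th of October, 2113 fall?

Count forward from the earlier date (October 10, 2113) to the later (June 4, 2143):
Day-of-year of October 10, 2113: 283.
Day-of-year of June 4, 2143: 155.
2113 has 365 days, so 365 − 283 = 82 days remain in 2113.
Full years 2114–2142: 22 common + 7 leap = 22×365 + 7×366 = 10592 days.
Total: 82 + 10592 + 155 = 10829 days.
10829 is a multiple of 7, so the 10th of October, 2113 falls on the same weekday: Tuesday.

Tuesday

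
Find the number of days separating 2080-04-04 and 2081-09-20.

534

Day-of-year of April 4, 2080: 95.
Day-of-year of September 20, 2081: 263.
2080 has 366 days, so 366 − 95 = 271 days remain in 2080.
Total: 271 + 263 = 534 days.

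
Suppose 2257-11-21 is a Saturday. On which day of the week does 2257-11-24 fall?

Tuesday

Within November 2257: 24 − 21 = 3 days.
3 mod 7 = 3, so 3 days after Saturday is Tuesday.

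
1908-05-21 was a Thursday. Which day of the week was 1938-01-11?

Day-of-year of May 21, 1908: 142.
Day-of-year of January 11, 1938: 11.
1908 has 366 days, so 366 − 142 = 224 days remain in 1908.
Full years 1909–1937: 22 common + 7 leap = 22×365 + 7×366 = 10592 days.
Total: 224 + 10592 + 11 = 10827 days.
10827 mod 7 = 5, so 5 days after Thursday is Tuesday.

Tuesday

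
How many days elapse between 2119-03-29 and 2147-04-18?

Day-of-year of March 29, 2119: 88.
Day-of-year of April 18, 2147: 108.
2119 has 365 days, so 365 − 88 = 277 days remain in 2119.
Full years 2120–2146: 20 common + 7 leap = 20×365 + 7×366 = 9862 days.
Total: 277 + 9862 + 108 = 10247 days.

10247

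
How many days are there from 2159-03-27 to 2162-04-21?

1121

March 27, 2159 → March 27, 2160: 366 days (2160 is a leap year).
March 27, 2160 → March 27, 2161: 365 days.
March 27, 2161 → March 27, 2162: 365 days.
March 2162: 31 − 27 = 4 days remain.
April 1–21, 2162: 21 days.
Residual: 25 days.
Total: 1121 days.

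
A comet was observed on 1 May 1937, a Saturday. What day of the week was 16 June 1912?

Count forward from the earlier date (June 16, 1912) to the later (May 1, 1937):
From June 16, 1912 to June 16, 1936: 24 years, of which 6 contain a Feb 29 — 18×365 + 6×366 = 8766 days.
June 1936: 30 − 16 = 14 days remain.
Then 10 full months totalling 304 days.
May 1, 1937: 1 day.
Residual: 319 days.
Total: 9085 days.
9085 mod 7 = 6, so 6 days before Saturday is Sunday.

Sunday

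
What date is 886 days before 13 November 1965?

11 June 1963

Count 886 days before November 13, 1965:
June 11, 1963 → June 11, 1964: 366 days (1964 is a leap year).
June 11, 1964 → June 11, 1965: 365 days.
June 1965: 30 − 11 = 19 days remain.
Then July (31), August (31), September (30), October (31): 31 + 31 + 30 + 31 = 123 days.
November 1–13, 1965: 13 days.
Residual: 155 days.
Total: 886 days.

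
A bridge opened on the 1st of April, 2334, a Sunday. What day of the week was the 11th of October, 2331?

Sunday

Count forward from the earlier date (October 11, 2331) to the later (April 1, 2334):
Day-of-year of October 11, 2331: 284.
Day-of-year of April 1, 2334: 91.
2331 has 365 days, so 365 − 284 = 81 days remain in 2331.
Full years: 2332: 366; 2333: 365. Sum = 731.
Total: 81 + 731 + 91 = 903 days.
903 is a multiple of 7, so the 11th of October, 2331 falls on the same weekday: Sunday.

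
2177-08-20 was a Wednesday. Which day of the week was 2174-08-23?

Tuesday

Count forward from the earlier date (August 23, 2174) to the later (August 20, 2177):
Day-of-year of August 23, 2174: 235.
Day-of-year of August 20, 2177: 232.
2174 has 365 days, so 365 − 235 = 130 days remain in 2174.
Full years: 2175: 365; 2176: 366. Sum = 731.
Total: 130 + 731 + 232 = 1093 days.
1093 mod 7 = 1, so 1 day before Wednesday is Tuesday.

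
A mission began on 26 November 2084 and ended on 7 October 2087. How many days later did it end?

November 26, 2084 → November 26, 2085: 365 days.
November 26, 2085 → November 26, 2086: 365 days.
November 2086: 30 − 26 = 4 days remain.
Then 10 full months totalling 304 days.
October 1–7, 2087: 7 days.
Residual: 315 days.
Total: 1045 days.

1045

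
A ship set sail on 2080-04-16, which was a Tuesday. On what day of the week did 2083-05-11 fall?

Tuesday

Day-of-year of April 16, 2080: 107.
Day-of-year of May 11, 2083: 131.
2080 has 366 days, so 366 − 107 = 259 days remain in 2080.
Full years: 2081: 365; 2082: 365. Sum = 730.
Total: 259 + 730 + 131 = 1120 days.
1120 is a multiple of 7, so 2083-05-11 falls on the same weekday: Tuesday.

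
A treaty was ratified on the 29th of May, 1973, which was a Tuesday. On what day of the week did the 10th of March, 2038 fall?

From May 29, 1973 to May 29, 2037: 64 years, of which 16 contain a Feb 29 — 48×365 + 16×366 = 23376 days.
(2000 is a leap year (divisible by 400).)
May 2037: 31 − 29 = 2 days remain.
Then 9 full months totalling 273 days.
March 1–10, 2038: 10 days.
Residual: 285 days.
Total: 23661 days.
23661 mod 7 = 1, so 1 day after Tuesday is Wednesday.

Wednesday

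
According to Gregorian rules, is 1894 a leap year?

1894 is not a leap year.

No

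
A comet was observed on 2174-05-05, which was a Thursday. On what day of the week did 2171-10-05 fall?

Count forward from the earlier date (October 5, 2171) to the later (May 5, 2174):
Day-of-year of October 5, 2171: 278.
Day-of-year of May 5, 2174: 125.
2171 has 365 days, so 365 − 278 = 87 days remain in 2171.
Full years: 2172: 366; 2173: 365. Sum = 731.
Total: 87 + 731 + 125 = 943 days.
943 mod 7 = 5, so 5 days before Thursday is Saturday.

Saturday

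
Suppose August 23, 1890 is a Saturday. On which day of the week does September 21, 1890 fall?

Sunday

August 1890: 31 − 23 = 8 days remain.
September 1–21, 1890: 21 days.
Total: 8 + 21 = 29 days.
29 mod 7 = 1, so 1 day after Saturday is Sunday.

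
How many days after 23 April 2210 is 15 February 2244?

From April 23, 2210 to April 23, 2243: 33 years, of which 8 contain a Feb 29 — 25×365 + 8×366 = 12053 days.
April 2243: 30 − 23 = 7 days remain.
Then 9 full months totalling 276 days.
February 1–15, 2244: 15 days (2244 is a leap year).
Residual: 298 days.
Total: 12351 days.

12351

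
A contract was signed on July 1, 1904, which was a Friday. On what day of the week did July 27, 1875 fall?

Count forward from the earlier date (July 27, 1875) to the later (July 1, 1904):
From July 27, 1875 to July 27, 1903: 28 years, of which 6 contain a Feb 29 — 22×365 + 6×366 = 10226 days.
(1900 is not a leap year (divisible by 100 but not 400).)
July 1903: 31 − 27 = 4 days remain.
Then 11 full months totalling 335 days.
July 1, 1904: 1 day.
Residual: 340 days.
Total: 10566 days.
10566 mod 7 = 3, so 3 days before Friday is Tuesday.

Tuesday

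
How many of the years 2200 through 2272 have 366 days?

18

Years divisible by 4: 2200, 2204, …, 2272 — 19 in all.
Of these, 2200 is divisible by 100 but not 400, so not leap.
Leap years: 19 − 1 = 18.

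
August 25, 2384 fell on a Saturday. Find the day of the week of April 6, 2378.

Count forward from the earlier date (April 6, 2378) to the later (August 25, 2384):
April 6, 2378 → April 6, 2379: 365 days.
April 6, 2379 → April 6, 2380: 366 days (2380 is a leap year).
April 6, 2380 → April 6, 2381: 365 days.
April 6, 2381 → April 6, 2382: 365 days.
April 6, 2382 → April 6, 2383: 365 days.
April 6, 2383 → April 6, 2384: 366 days (2384 is a leap year).
April 2384: 30 − 6 = 24 days remain.
Then May (31), June (30), July (31): 31 + 30 + 31 = 92 days.
August 1–25, 2384: 25 days.
Residual: 141 days.
Total: 2333 days.
2333 mod 7 = 2, so 2 days before Saturday is Thursday.

Thursday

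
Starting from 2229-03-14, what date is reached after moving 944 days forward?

2231-10-14

Count 944 days after March 14, 2229:
Day-of-year of March 14, 2229: 73.
Day-of-year of October 14, 2231: 287.
2229 has 365 days, so 365 − 73 = 292 days remain in 2229.
Full years: 2230: 365. Sum = 365.
Total: 292 + 365 + 287 = 944 days.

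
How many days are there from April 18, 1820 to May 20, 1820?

32

April 1820: 30 − 18 = 12 days remain.
May 1–20, 1820: 20 days.
Total: 12 + 20 = 32 days.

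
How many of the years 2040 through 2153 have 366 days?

Years divisible by 4: 2040, 2044, …, 2152 — 29 in all.
Of these, 2100 is divisible by 100 but not 400, so not leap.
Leap years: 29 − 1 = 28.

28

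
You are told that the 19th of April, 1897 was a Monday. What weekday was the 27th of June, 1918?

From April 19, 1897 to April 19, 1918: 21 years, of which 4 contain a Feb 29 — 17×365 + 4×366 = 7669 days.
(1900 is not a leap year (divisible by 100 but not 400).)
April 1918: 30 − 19 = 11 days remain.
Then May (31): 31 days.
June 1–27, 1918: 27 days.
Residual: 69 days.
Total: 7738 days.
7738 mod 7 = 3, so 3 days after Monday is Thursday.

Thursday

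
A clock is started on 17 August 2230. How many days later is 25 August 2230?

Within August 2230: 25 − 17 = 8 days.

8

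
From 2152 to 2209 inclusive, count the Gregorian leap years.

Years divisible by 4: 2152, 2156, …, 2208 — 15 in all.
Of these, 2200 is divisible by 100 but not 400, so not leap.
Leap years: 15 − 1 = 14.

14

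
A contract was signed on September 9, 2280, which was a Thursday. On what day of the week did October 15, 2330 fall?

From September 9, 2280 to September 9, 2330: 50 years, of which 11 contain a Feb 29 — 39×365 + 11×366 = 18261 days.
(2300 is not a leap year (divisible by 100 but not 400).)
September 2330: 30 − 9 = 21 days remain.
October 1–15, 2330: 15 days.
Residual: 36 days.
Total: 18297 days.
18297 mod 7 = 6, so 6 days after Thursday is Wednesday.

Wednesday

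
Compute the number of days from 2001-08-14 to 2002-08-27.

378

August 2001: 31 − 14 = 17 days remain.
Then 11 full months totalling 334 days.
August 1–27, 2002: 27 days.
Total: 17 + 334 + 27 = 378 days.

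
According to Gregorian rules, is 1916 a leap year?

1916 is a leap year.

Yes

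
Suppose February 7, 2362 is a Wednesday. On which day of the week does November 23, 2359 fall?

Count forward from the earlier date (November 23, 2359) to the later (February 7, 2362):
Day-of-year of November 23, 2359: 327.
Day-of-year of February 7, 2362: 38.
2359 has 365 days, so 365 − 327 = 38 days remain in 2359.
Full years: 2360: 366; 2361: 365. Sum = 731.
Total: 38 + 731 + 38 = 807 days.
807 mod 7 = 2, so 2 days before Wednesday is Monday.

Monday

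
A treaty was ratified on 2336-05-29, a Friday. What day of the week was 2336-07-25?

Saturday

May 2336: 31 − 29 = 2 days remain.
Then June (30): 30 days.
July 1–25, 2336: 25 days.
Total: 2 + 30 + 25 = 57 days.
57 mod 7 = 1, so 1 day after Friday is Saturday.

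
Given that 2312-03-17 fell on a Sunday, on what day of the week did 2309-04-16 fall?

Friday

Count forward from the earlier date (April 16, 2309) to the later (March 17, 2312):
April 16, 2309 → April 16, 2310: 365 days.
April 16, 2310 → April 16, 2311: 365 days.
April 2311: 30 − 16 = 14 days remain.
Then 10 full months totalling 305 days.
March 1–17, 2312: 17 days.
Residual: 336 days.
Total: 1066 days.
1066 mod 7 = 2, so 2 days before Sunday is Friday.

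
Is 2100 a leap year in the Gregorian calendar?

2100 is not a leap year (divisible by 100 but not 400).

No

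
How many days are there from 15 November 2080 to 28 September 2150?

From November 15, 2080 to November 15, 2149: 69 years, of which 16 contain a Feb 29 — 53×365 + 16×366 = 25201 days.
(2100 is not a leap year (divisible by 100 but not 400).)
November 2149: 30 − 15 = 15 days remain.
Then 9 full months totalling 274 days.
September 1–28, 2150: 28 days.
Residual: 317 days.
Total: 25518 days.

25518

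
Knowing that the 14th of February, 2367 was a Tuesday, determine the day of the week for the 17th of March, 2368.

Day-of-year of February 14, 2367: 45.
Day-of-year of March 17, 2368: 77.
2367 has 365 days, so 365 − 45 = 320 days remain in 2367.
Total: 320 + 77 = 397 days.
397 mod 7 = 5, so 5 days after Tuesday is Sunday.

Sunday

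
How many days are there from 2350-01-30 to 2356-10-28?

January 30, 2350 → January 30, 2351: 365 days.
January 30, 2351 → January 30, 2352: 365 days.
January 30, 2352 → January 30, 2353: 366 days (2352 is a leap year).
January 30, 2353 → January 30, 2354: 365 days.
January 30, 2354 → January 30, 2355: 365 days.
January 30, 2355 → January 30, 2356: 365 days.
January 2356: 31 − 30 = 1 day remains.
Then February 2356 (29), March (31), April (30), May (31), June (30), July (31), August (31), September (30): 29 + 31 + 30 + 31 + 30 + 31 + 31 + 30 = 243 days.
October 1–28, 2356: 28 days.
Residual: 272 days.
Total: 2463 days.

2463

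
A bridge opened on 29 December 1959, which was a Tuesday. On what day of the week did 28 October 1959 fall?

Count forward from the earlier date (October 28, 1959) to the later (December 29, 1959):
October 1959: 31 − 28 = 3 days remain.
Then November (30): 30 days.
December 1–29, 1959: 29 days.
Total: 3 + 30 + 29 = 62 days.
62 mod 7 = 6, so 6 days before Tuesday is Wednesday.

Wednesday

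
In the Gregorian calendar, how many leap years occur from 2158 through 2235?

18

Years divisible by 4: 2160, 2164, …, 2232 — 19 in all.
Of these, 2200 is divisible by 100 but not 400, so not leap.
Leap years: 19 − 1 = 18.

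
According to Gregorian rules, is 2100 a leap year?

2100 is not a leap year (divisible by 100 but not 400).

No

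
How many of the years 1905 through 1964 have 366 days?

Years divisible by 4: 1908, 1912, …, 1964 — 15 in all.
No century exceptions apply. Count: 15.

15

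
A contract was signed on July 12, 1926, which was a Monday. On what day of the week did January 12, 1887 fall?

Wednesday

Count forward from the earlier date (January 12, 1887) to the later (July 12, 1926):
From January 12, 1887 to January 12, 1926: 39 years, of which 9 contain a Feb 29 — 30×365 + 9×366 = 14244 days.
(1900 is not a leap year (divisible by 100 but not 400).)
January 1926: 31 − 12 = 19 days remain.
Then February 1926 (28), March (31), April (30), May (31), June (30): 28 + 31 + 30 + 31 + 30 = 150 days.
July 1–12, 1926: 12 days.
Residual: 181 days.
Total: 14425 days.
14425 mod 7 = 5, so 5 days before Monday is Wednesday.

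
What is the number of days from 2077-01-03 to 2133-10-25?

20748

From January 3, 2077 to January 3, 2133: 56 years, of which 13 contain a Feb 29 — 43×365 + 13×366 = 20453 days.
(2100 is not a leap year (divisible by 100 but not 400).)
January 2133: 31 − 3 = 28 days remain.
Then February 2133 (28), March (31), April (30), May (31), June (30), July (31), August (31), September (30): 28 + 31 + 30 + 31 + 30 + 31 + 31 + 30 = 242 days.
October 1–25, 2133: 25 days.
Residual: 295 days.
Total: 20748 days.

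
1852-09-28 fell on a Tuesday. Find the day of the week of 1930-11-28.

Friday

From September 28, 1852 to September 28, 1930: 78 years, of which 18 contain a Feb 29 — 60×365 + 18×366 = 28488 days.
(1900 is not a leap year (divisible by 100 but not 400).)
September 1930: 30 − 28 = 2 days remain.
Then October (31): 31 days.
November 1–28, 1930: 28 days.
Residual: 61 days.
Total: 28549 days.
28549 mod 7 = 3, so 3 days after Tuesday is Friday.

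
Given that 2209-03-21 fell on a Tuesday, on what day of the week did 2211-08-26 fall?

March 21, 2209 → March 21, 2210: 365 days.
March 21, 2210 → March 21, 2211: 365 days.
March 2211: 31 − 21 = 10 days remain.
Then April (30), May (31), June (30), July (31): 30 + 31 + 30 + 31 = 122 days.
August 1–26, 2211: 26 days.
Residual: 158 days.
Total: 888 days.
888 mod 7 = 6, so 6 days after Tuesday is Monday.

Monday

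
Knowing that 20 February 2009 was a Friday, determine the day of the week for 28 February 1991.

Thursday

Count forward from the earlier date (February 28, 1991) to the later (February 20, 2009):
Day-of-year of February 28, 1991: 59.
Day-of-year of February 20, 2009: 51.
1991 has 365 days, so 365 − 59 = 306 days remain in 1991.
Full years 1992–2008: 12 common + 5 leap = 12×365 + 5×366 = 6210 days.
Total: 306 + 6210 + 51 = 6567 days.
6567 mod 7 = 1, so 1 day before Friday is Thursday.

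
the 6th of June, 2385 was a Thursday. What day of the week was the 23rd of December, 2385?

Monday

June 2385: 30 − 6 = 24 days remain.
Then July (31), August (31), September (30), October (31), November (30): 31 + 31 + 30 + 31 + 30 = 153 days.
December 1–23, 2385: 23 days.
Total: 24 + 153 + 23 = 200 days.
200 mod 7 = 4, so 4 days after Thursday is Monday.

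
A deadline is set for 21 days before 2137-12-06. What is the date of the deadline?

2137-11-15

Count 21 days before December 6, 2137:
November 2137: 30 − 15 = 15 days remain.
December 1–6, 2137: 6 days.
Total: 15 + 6 = 21 days.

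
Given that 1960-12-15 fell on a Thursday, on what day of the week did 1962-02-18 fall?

December 15, 1960 → December 15, 1961: 365 days.
December 1961: 31 − 15 = 16 days remain.
Then January (31): 31 days.
February 1–18, 1962: 18 days (1962 is not a leap year).
Residual: 65 days.
Total: 430 days.
430 mod 7 = 3, so 3 days after Thursday is Sunday.

Sunday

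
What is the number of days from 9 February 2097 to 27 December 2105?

3242

Day-of-year of February 9, 2097: 40.
Day-of-year of December 27, 2105: 361.
2097 has 365 days, so 365 − 40 = 325 days remain in 2097.
Full years 2098–2104: 6 common + 1 leap = 6×365 + 1×366 = 2556 days.
Total: 325 + 2556 + 361 = 3242 days.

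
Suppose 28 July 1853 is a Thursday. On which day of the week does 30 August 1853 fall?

July 1853: 31 − 28 = 3 days remain.
August 1–30, 1853: 30 days.
Total: 3 + 30 = 33 days.
33 mod 7 = 5, so 5 days after Thursday is Tuesday.

Tuesday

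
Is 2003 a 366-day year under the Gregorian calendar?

2003 is not a leap year.

No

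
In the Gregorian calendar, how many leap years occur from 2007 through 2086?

Years divisible by 4: 2008, 2012, …, 2084 — 20 in all.
No century exceptions apply. Count: 20.

20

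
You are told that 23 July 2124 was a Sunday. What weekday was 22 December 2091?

Saturday

Count forward from the earlier date (December 22, 2091) to the later (July 23, 2124):
From December 22, 2091 to December 22, 2123: 32 years, of which 7 contain a Feb 29 — 25×365 + 7×366 = 11687 days.
(2100 is not a leap year (divisible by 100 but not 400).)
December 2123: 31 − 22 = 9 days remain.
Then January (31), February 2124 (29), March (31), April (30), May (31), June (30): 31 + 29 + 31 + 30 + 31 + 30 = 182 days.
July 1–23, 2124: 23 days.
Residual: 214 days.
Total: 11901 days.
11901 mod 7 = 1, so 1 day before Sunday is Saturday.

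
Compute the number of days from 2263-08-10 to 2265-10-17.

August 2263: 31 − 10 = 21 days remain.
Then 25 full months totalling 761 days.
October 1–17, 2265: 17 days.
Total: 21 + 761 + 17 = 799 days.

799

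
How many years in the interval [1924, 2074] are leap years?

Years divisible by 4: 1924, 1928, …, 2072 — 38 in all.
2000 is divisible by 400, so still leap.
No century exceptions apply. Count: 38.

38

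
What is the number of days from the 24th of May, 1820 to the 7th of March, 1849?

From May 24, 1820 to May 24, 1848: 28 years, of which 7 contain a Feb 29 — 21×365 + 7×366 = 10227 days.
May 1848: 31 − 24 = 7 days remain.
Then 9 full months totalling 273 days.
March 1–7, 1849: 7 days.
Residual: 287 days.
Total: 10514 days.

10514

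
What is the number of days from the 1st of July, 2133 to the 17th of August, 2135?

777

July 2133: 31 − 1 = 30 days remain.
Then 24 full months totalling 730 days.
August 1–17, 2135: 17 days.
Total: 30 + 730 + 17 = 777 days.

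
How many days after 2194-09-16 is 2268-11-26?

From September 16, 2194 to September 16, 2268: 74 years, of which 18 contain a Feb 29 — 56×365 + 18×366 = 27028 days.
(2200 is not a leap year (divisible by 100 but not 400).)
September 2268: 30 − 16 = 14 days remain.
Then October (31): 31 days.
November 1–26, 2268: 26 days.
Residual: 71 days.
Total: 27099 days.

27099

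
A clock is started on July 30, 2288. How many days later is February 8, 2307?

6766

From July 30, 2288 to July 30, 2306: 18 years, of which 3 contain a Feb 29 — 15×365 + 3×366 = 6573 days.
(2300 is not a leap year (divisible by 100 but not 400).)
July 2306: 31 − 30 = 1 day remains.
Then August (31), September (30), October (31), November (30), December (31), January (31): 31 + 30 + 31 + 30 + 31 + 31 = 184 days.
February 1–8, 2307: 8 days (2307 is not a leap year).
Residual: 193 days.
Total: 6766 days.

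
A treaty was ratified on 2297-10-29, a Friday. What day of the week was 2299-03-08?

October 29, 2297 → October 29, 2298: 365 days.
October 2298: 31 − 29 = 2 days remain.
Then November (30), December (31), January (31), February 2299 (28): 30 + 31 + 31 + 28 = 120 days.
March 1–8, 2299: 8 days.
Residual: 130 days.
Total: 495 days.
495 mod 7 = 5, so 5 days after Friday is Wednesday.

Wednesday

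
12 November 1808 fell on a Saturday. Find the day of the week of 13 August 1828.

Wednesday

From November 12, 1808 to November 12, 1827: 19 years, of which 4 contain a Feb 29 — 15×365 + 4×366 = 6939 days.
November 1827: 30 − 12 = 18 days remain.
Then December (31), January (31), February 1828 (29), March (31), April (30), May (31), June (30), July (31): 31 + 31 + 29 + 31 + 30 + 31 + 30 + 31 = 244 days.
August 1–13, 1828: 13 days.
Residual: 275 days.
Total: 7214 days.
7214 mod 7 = 4, so 4 days after Saturday is Wednesday.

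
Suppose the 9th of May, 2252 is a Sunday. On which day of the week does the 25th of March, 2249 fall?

Count forward from the earlier date (March 25, 2249) to the later (May 9, 2252):
March 25, 2249 → March 25, 2250: 365 days.
March 25, 2250 → March 25, 2251: 365 days.
March 25, 2251 → March 25, 2252: 366 days (2252 is a leap year).
March 2252: 31 − 25 = 6 days remain.
Then April (30): 30 days.
May 1–9, 2252: 9 days.
Residual: 45 days.
Total: 1141 days.
1141 is a multiple of 7, so the 25th of March, 2249 falls on the same weekday: Sunday.

Sunday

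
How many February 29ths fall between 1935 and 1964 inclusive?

8

Years divisible by 4 in [1935, 1964]: 1936, 1940, 1944, 1948, 1952, 1956, 1960, 1964.
No century exceptions apply. Count: 8.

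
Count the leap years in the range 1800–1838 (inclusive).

9

Years divisible by 4 in [1800, 1838]: 1800, 1804, 1808, 1812, 1816, 1820, 1824, 1828, 1832, 1836.
Of these, 1800 is divisible by 100 but not 400, so not leap.
Leap years: 10 − 1 = 9.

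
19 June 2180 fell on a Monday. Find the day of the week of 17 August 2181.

Friday

June 2180: 30 − 19 = 11 days remain.
Then 13 full months totalling 396 days.
August 1–17, 2181: 17 days.
Total: 11 + 396 + 17 = 424 days.
424 mod 7 = 4, so 4 days after Monday is Friday.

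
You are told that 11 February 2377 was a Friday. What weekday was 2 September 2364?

Count forward from the earlier date (September 2, 2364) to the later (February 11, 2377):
From September 2, 2364 to September 2, 2376: 12 years, of which 3 contain a Feb 29 — 9×365 + 3×366 = 4383 days.
September 2376: 30 − 2 = 28 days remain.
Then October (31), November (30), December (31), January (31): 31 + 30 + 31 + 31 = 123 days.
February 1–11, 2377: 11 days (2377 is not a leap year).
Residual: 162 days.
Total: 4545 days.
4545 mod 7 = 2, so 2 days before Friday is Wednesday.

Wednesday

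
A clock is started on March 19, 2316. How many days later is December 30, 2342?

9782

Day-of-year of March 19, 2316: 79.
Day-of-year of December 30, 2342: 364.
2316 has 366 days, so 366 − 79 = 287 days remain in 2316.
Full years 2317–2341: 19 common + 6 leap = 19×365 + 6×366 = 9131 days.
Total: 287 + 9131 + 364 = 9782 days.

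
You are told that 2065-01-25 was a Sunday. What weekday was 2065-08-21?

Friday

January 2065: 31 − 25 = 6 days remain.
Then February 2065 (28), March (31), April (30), May (31), June (30), July (31): 28 + 31 + 30 + 31 + 30 + 31 = 181 days.
August 1–21, 2065: 21 days.
Total: 6 + 181 + 21 = 208 days.
208 mod 7 = 5, so 5 days after Sunday is Friday.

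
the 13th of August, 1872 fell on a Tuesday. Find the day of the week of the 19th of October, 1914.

Monday

Day-of-year of August 13, 1872: 226.
Day-of-year of October 19, 1914: 292.
1872 has 366 days, so 366 − 226 = 140 days remain in 1872.
Full years 1873–1913: 32 common + 9 leap = 32×365 + 9×366 = 14974 days.
Total: 140 + 14974 + 292 = 15406 days.
15406 mod 7 = 6, so 6 days after Tuesday is Monday.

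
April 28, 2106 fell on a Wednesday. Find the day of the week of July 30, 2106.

April 2106: 30 − 28 = 2 days remain.
Then May (31), June (30): 31 + 30 = 61 days.
July 1–30, 2106: 30 days.
Total: 2 + 61 + 30 = 93 days.
93 mod 7 = 2, so 2 days after Wednesday is Friday.

Friday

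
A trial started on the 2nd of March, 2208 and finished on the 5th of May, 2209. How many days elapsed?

429

Day-of-year of March 2, 2208: 62.
Day-of-year of May 5, 2209: 125.
2208 has 366 days, so 366 − 62 = 304 days remain in 2208.
Total: 304 + 125 = 429 days.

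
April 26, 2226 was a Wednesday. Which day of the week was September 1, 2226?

April 2226: 30 − 26 = 4 days remain.
Then May (31), June (30), July (31), August (31): 31 + 30 + 31 + 31 = 123 days.
September 1, 2226: 1 day.
Total: 4 + 123 + 1 = 128 days.
128 mod 7 = 2, so 2 days after Wednesday is Friday.

Friday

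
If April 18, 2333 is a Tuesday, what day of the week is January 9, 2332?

Saturday

Count forward from the earlier date (January 9, 2332) to the later (April 18, 2333):
January 9, 2332 → January 9, 2333: 366 days (2332 is a leap year).
January 2333: 31 − 9 = 22 days remain.
Then February 2333 (28), March (31): 28 + 31 = 59 days.
April 1–18, 2333: 18 days.
Residual: 99 days.
Total: 465 days.
465 mod 7 = 3, so 3 days before Tuesday is Saturday.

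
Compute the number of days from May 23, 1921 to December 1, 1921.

192

May 1921: 31 − 23 = 8 days remain.
Then June (30), July (31), August (31), September (30), October (31), November (30): 30 + 31 + 31 + 30 + 31 + 30 = 183 days.
December 1, 1921: 1 day.
Total: 8 + 183 + 1 = 192 days.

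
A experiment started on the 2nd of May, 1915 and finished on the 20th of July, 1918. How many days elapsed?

Day-of-year of May 2, 1915: 122.
Day-of-year of July 20, 1918: 201.
1915 has 365 days, so 365 − 122 = 243 days remain in 1915.
Full years: 1916: 366; 1917: 365. Sum = 731.
Total: 243 + 731 + 201 = 1175 days.

1175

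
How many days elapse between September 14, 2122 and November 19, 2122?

September 2122: 30 − 14 = 16 days remain.
Then October (31): 31 days.
November 1–19, 2122: 19 days.
Total: 16 + 31 + 19 = 66 days.

66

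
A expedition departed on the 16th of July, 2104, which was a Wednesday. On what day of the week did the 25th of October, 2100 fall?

Count forward from the earlier date (October 25, 2100) to the later (July 16, 2104):
October 25, 2100 → October 25, 2101: 365 days.
October 25, 2101 → October 25, 2102: 365 days.
October 25, 2102 → October 25, 2103: 365 days.
October 2103: 31 − 25 = 6 days remain.
Then November (30), December (31), January (31), February 2104 (29), March (31), April (30), May (31), June (30): 30 + 31 + 31 + 29 + 31 + 30 + 31 + 30 = 243 days.
July 1–16, 2104: 16 days.
Residual: 265 days.
Total: 1360 days.
1360 mod 7 = 2, so 2 days before Wednesday is Monday.

Monday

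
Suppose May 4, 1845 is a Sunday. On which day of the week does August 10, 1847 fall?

May 4, 1845 → May 4, 1846: 365 days.
May 4, 1846 → May 4, 1847: 365 days.
May 1847: 31 − 4 = 27 days remain.
Then June (30), July (31): 30 + 31 = 61 days.
August 1–10, 1847: 10 days.
Residual: 98 days.
Total: 828 days.
828 mod 7 = 2, so 2 days after Sunday is Tuesday.

Tuesday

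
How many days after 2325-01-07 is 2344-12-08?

7275

Day-of-year of January 7, 2325: 7.
Day-of-year of December 8, 2344: 343.
2325 has 365 days, so 365 − 7 = 358 days remain in 2325.
Full years 2326–2343: 14 common + 4 leap = 14×365 + 4×366 = 6574 days.
Total: 358 + 6574 + 343 = 7275 days.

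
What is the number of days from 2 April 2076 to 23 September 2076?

174

April 2076: 30 − 2 = 28 days remain.
Then May (31), June (30), July (31), August (31): 31 + 30 + 31 + 31 = 123 days.
September 1–23, 2076: 23 days.
Total: 28 + 123 + 23 = 174 days.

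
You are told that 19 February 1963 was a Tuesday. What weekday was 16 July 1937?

Friday

Count forward from the earlier date (July 16, 1937) to the later (February 19, 1963):
From July 16, 1937 to July 16, 1962: 25 years, of which 6 contain a Feb 29 — 19×365 + 6×366 = 9131 days.
July 1962: 31 − 16 = 15 days remain.
Then August (31), September (30), October (31), November (30), December (31), January (31): 31 + 30 + 31 + 30 + 31 + 31 = 184 days.
February 1–19, 1963: 19 days (1963 is not a leap year).
Residual: 218 days.
Total: 9349 days.
9349 mod 7 = 4, so 4 days before Tuesday is Friday.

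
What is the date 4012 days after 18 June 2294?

13 June 2305

Count 4012 days after June 18, 2294:
From June 18, 2294 to June 18, 2304: 10 years, of which 2 contain a Feb 29 — 8×365 + 2×366 = 3652 days.
(2300 is not a leap year (divisible by 100 but not 400).)
June 2304: 30 − 18 = 12 days remain.
Then 11 full months totalling 335 days.
June 1–13, 2305: 13 days.
Residual: 360 days.
Total: 4012 days.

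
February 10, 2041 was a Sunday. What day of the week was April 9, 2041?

Tuesday

February 2041: 28 − 10 = 18 days remain (2041 is not a leap year, so February has 28 days).
Then March (31): 31 days.
April 1–9, 2041: 9 days.
Total: 18 + 31 + 9 = 58 days.
58 mod 7 = 2, so 2 days after Sunday is Tuesday.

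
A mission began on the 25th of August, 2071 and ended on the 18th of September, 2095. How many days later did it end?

8790

Day-of-year of August 25, 2071: 237.
Day-of-year of September 18, 2095: 261.
2071 has 365 days, so 365 − 237 = 128 days remain in 2071.
Full years 2072–2094: 17 common + 6 leap = 17×365 + 6×366 = 8401 days.
Total: 128 + 8401 + 261 = 8790 days.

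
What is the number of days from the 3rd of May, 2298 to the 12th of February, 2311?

Day-of-year of May 3, 2298: 123.
Day-of-year of February 12, 2311: 43.
2298 has 365 days, so 365 − 123 = 242 days remain in 2298.
Full years 2299–2310: 10 common + 2 leap = 10×365 + 2×366 = 4382 days.
Total: 242 + 4382 + 43 = 4667 days.

4667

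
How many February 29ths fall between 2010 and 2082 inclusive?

Years divisible by 4: 2012, 2016, …, 2080 — 18 in all.
No century exceptions apply. Count: 18.

18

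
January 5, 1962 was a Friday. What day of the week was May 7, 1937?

Count forward from the earlier date (May 7, 1937) to the later (January 5, 1962):
From May 7, 1937 to May 7, 1961: 24 years, of which 6 contain a Feb 29 — 18×365 + 6×366 = 8766 days.
May 1961: 31 − 7 = 24 days remain.
Then June (30), July (31), August (31), September (30), October (31), November (30), December (31): 30 + 31 + 31 + 30 + 31 + 30 + 31 = 214 days.
January 1–5, 1962: 5 days.
Residual: 243 days.
Total: 9009 days.
9009 is a multiple of 7, so May 7, 1937 falls on the same weekday: Friday.

Friday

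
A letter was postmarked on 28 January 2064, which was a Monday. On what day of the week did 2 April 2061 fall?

Count forward from the earlier date (April 2, 2061) to the later (January 28, 2064):
April 2, 2061 → April 2, 2062: 365 days.
April 2, 2062 → April 2, 2063: 365 days.
April 2063: 30 − 2 = 28 days remain.
Then May (31), June (30), July (31), August (31), September (30), October (31), November (30), December (31): 31 + 30 + 31 + 31 + 30 + 31 + 30 + 31 = 245 days.
January 1–28, 2064: 28 days.
Residual: 301 days.
Total: 1031 days.
1031 mod 7 = 2, so 2 days before Monday is Saturday.

Saturday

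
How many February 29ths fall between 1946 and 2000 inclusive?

14

Years divisible by 4: 1948, 1952, …, 2000 — 14 in all.
2000 is divisible by 400, so still leap.
No century exceptions apply. Count: 14.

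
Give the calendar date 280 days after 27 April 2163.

1 February 2164

Count 280 days after April 27, 2163:
Day-of-year of April 27, 2163: 117.
Day-of-year of February 1, 2164: 32.
2163 has 365 days, so 365 − 117 = 248 days remain in 2163.
Total: 248 + 32 = 280 days.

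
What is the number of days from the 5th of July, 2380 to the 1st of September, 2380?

July 2380: 31 − 5 = 26 days remain.
Then August (31): 31 days.
September 1, 2380: 1 day.
Total: 26 + 31 + 1 = 58 days.

58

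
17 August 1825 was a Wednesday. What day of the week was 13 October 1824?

Count forward from the earlier date (October 13, 1824) to the later (August 17, 1825):
October 1824: 31 − 13 = 18 days remain.
Then 9 full months totalling 273 days.
August 1–17, 1825: 17 days.
Residual: 308 days.
Total: 308 days.
308 is a multiple of 7, so 13 October 1824 falls on the same weekday: Wednesday.

Wednesday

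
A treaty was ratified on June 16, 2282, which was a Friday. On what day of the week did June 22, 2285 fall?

Monday

Day-of-year of June 16, 2282: 167.
Day-of-year of June 22, 2285: 173.
2282 has 365 days, so 365 − 167 = 198 days remain in 2282.
Full years: 2283: 365; 2284: 366. Sum = 731.
Total: 198 + 731 + 173 = 1102 days.
1102 mod 7 = 3, so 3 days after Friday is Monday.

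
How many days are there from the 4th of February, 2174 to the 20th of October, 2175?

623

February 2174: 28 − 4 = 24 days remain (2174 is not a leap year, so February has 28 days).
Then 19 full months totalling 579 days.
October 1–20, 2175: 20 days.
Total: 24 + 579 + 20 = 623 days.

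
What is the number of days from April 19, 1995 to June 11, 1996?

419

Day-of-year of April 19, 1995: 109.
Day-of-year of June 11, 1996: 163.
1995 has 365 days, so 365 − 109 = 256 days remain in 1995.
Total: 256 + 163 = 419 days.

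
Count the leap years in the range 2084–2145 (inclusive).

Years divisible by 4: 2084, 2088, …, 2144 — 16 in all.
Of these, 2100 is divisible by 100 but not 400, so not leap.
Leap years: 16 − 1 = 15.

15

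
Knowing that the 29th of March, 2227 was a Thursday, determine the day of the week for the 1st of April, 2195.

Wednesday

Count forward from the earlier date (April 1, 2195) to the later (March 29, 2227):
Day-of-year of April 1, 2195: 91.
Day-of-year of March 29, 2227: 88.
2195 has 365 days, so 365 − 91 = 274 days remain in 2195.
Full years 2196–2226: 24 common + 7 leap = 24×365 + 7×366 = 11322 days.
Total: 274 + 11322 + 88 = 11684 days.
11684 mod 7 = 1, so 1 day before Thursday is Wednesday.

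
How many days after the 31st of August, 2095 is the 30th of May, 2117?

7942

From August 31, 2095 to August 31, 2116: 21 years, of which 5 contain a Feb 29 — 16×365 + 5×366 = 7670 days.
(2100 is not a leap year (divisible by 100 but not 400).)
August 2116: 31 − 31 = 0 days remain.
Then September (30), October (31), November (30), December (31), January (31), February 2117 (28), March (31), April (30): 30 + 31 + 30 + 31 + 31 + 28 + 31 + 30 = 242 days.
May 1–30, 2117: 30 days.
Residual: 272 days.
Total: 7942 days.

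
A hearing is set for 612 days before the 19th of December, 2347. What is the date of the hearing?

the 16th of April, 2346

Count 612 days before December 19, 2347:
April 16, 2346 → April 16, 2347: 365 days.
April 2347: 30 − 16 = 14 days remain.
Then May (31), June (30), July (31), August (31), September (30), October (31), November (30): 31 + 30 + 31 + 31 + 30 + 31 + 30 = 214 days.
December 1–19, 2347: 19 days.
Residual: 247 days.
Total: 612 days.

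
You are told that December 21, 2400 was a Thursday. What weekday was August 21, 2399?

Saturday

Count forward from the earlier date (August 21, 2399) to the later (December 21, 2400):
August 21, 2399 → August 21, 2400: 366 days (2400 is a leap year (divisible by 400)).
August 2400: 31 − 21 = 10 days remain.
Then September (30), October (31), November (30): 30 + 31 + 30 = 91 days.
December 1–21, 2400: 21 days.
Residual: 122 days.
Total: 488 days.
488 mod 7 = 5, so 5 days before Thursday is Saturday.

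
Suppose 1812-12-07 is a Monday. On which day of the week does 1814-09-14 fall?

December 1812: 31 − 7 = 24 days remain.
Then 20 full months totalling 608 days.
September 1–14, 1814: 14 days.
Total: 24 + 608 + 14 = 646 days.
646 mod 7 = 2, so 2 days after Monday is Wednesday.

Wednesday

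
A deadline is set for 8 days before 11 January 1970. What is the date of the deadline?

3 January 1970

Count 8 days before January 11, 1970:
Within January 1970: 11 − 3 = 8 days.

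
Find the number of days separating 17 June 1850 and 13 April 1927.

Day-of-year of June 17, 1850: 168.
Day-of-year of April 13, 1927: 103.
1850 has 365 days, so 365 − 168 = 197 days remain in 1850.
Full years 1851–1926: 58 common + 18 leap = 58×365 + 18×366 = 27758 days.
Total: 197 + 27758 + 103 = 28058 days.

28058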